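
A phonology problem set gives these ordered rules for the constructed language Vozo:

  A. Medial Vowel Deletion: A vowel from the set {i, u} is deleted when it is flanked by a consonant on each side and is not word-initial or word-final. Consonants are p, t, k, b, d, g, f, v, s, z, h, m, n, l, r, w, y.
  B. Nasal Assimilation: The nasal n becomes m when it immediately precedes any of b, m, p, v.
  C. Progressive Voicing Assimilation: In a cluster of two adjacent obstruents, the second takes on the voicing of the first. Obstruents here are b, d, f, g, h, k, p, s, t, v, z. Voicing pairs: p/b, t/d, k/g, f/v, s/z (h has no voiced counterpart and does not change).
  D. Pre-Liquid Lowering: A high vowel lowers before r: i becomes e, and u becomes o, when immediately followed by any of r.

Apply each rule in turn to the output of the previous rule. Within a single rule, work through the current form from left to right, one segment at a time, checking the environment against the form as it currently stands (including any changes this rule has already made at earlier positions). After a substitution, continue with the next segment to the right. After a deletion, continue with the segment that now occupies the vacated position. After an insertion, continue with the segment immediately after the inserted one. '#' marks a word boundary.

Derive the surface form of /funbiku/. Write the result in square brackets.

A Medial Vowel Deletion: [funbiku] → [fnbku]
B Nasal Assimilation: [fnbku] → [fmbku]
C Progressive Voicing Assimilation: [fmbku] → [fmbgu]
D Pre-Liquid Lowering: no change — [fmbgu]

[fmbgu]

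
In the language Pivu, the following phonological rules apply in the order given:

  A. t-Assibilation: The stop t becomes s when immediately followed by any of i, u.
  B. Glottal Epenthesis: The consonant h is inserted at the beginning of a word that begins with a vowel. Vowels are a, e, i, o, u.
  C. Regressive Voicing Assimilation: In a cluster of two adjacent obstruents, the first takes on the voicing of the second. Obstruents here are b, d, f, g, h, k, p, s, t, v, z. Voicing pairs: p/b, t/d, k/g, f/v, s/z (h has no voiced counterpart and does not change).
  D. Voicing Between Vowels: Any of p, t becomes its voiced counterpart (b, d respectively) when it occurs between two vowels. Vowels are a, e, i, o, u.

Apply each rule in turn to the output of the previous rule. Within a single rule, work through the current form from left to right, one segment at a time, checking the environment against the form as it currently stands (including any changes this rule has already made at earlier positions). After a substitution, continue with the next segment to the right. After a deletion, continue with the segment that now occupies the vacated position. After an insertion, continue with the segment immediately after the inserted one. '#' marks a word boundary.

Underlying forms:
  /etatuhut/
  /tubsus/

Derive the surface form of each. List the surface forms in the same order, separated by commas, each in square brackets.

[hedasuhut], [supsus]

/etatuhut/:
  A t-Assibilation: [etatuhut] → [etasuhut]
  B Glottal Epenthesis: [etasuhut] → [hetasuhut]
  C Regressive Voicing Assimilation: no change — [hetasuhut]
  D Voicing Between Vowels: [hetasuhut] → [hedasuhut]
/tubsus/:
  A t-Assibilation: [tubsus] → [subsus]
  B Glottal Epenthesis: no change — [subsus]
  C Regressive Voicing Assimilation: [subsus] → [supsus]
  D Voicing Between Vowels: no change — [supsus]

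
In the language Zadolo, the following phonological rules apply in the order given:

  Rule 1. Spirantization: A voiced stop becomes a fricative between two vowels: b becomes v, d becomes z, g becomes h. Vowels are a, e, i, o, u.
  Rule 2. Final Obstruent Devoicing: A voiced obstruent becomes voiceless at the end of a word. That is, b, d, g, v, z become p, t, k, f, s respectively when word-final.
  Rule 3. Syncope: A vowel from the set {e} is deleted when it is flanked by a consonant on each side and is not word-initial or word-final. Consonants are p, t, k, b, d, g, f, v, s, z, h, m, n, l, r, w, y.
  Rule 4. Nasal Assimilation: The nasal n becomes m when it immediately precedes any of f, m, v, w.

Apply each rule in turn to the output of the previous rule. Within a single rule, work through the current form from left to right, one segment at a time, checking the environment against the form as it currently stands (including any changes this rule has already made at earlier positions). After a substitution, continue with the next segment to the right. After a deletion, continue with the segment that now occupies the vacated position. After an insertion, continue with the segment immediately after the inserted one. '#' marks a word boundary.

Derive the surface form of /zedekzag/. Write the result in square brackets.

Rule 1 Spirantization: [zedekzag] → [zezekzag]
Rule 2 Final Obstruent Devoicing: [zezekzag] → [zezekzak]
Rule 3 Syncope: [zezekzak] → [zzkzak]
Rule 4 Nasal Assimilation: no change — [zzkzak]

[zzkzak]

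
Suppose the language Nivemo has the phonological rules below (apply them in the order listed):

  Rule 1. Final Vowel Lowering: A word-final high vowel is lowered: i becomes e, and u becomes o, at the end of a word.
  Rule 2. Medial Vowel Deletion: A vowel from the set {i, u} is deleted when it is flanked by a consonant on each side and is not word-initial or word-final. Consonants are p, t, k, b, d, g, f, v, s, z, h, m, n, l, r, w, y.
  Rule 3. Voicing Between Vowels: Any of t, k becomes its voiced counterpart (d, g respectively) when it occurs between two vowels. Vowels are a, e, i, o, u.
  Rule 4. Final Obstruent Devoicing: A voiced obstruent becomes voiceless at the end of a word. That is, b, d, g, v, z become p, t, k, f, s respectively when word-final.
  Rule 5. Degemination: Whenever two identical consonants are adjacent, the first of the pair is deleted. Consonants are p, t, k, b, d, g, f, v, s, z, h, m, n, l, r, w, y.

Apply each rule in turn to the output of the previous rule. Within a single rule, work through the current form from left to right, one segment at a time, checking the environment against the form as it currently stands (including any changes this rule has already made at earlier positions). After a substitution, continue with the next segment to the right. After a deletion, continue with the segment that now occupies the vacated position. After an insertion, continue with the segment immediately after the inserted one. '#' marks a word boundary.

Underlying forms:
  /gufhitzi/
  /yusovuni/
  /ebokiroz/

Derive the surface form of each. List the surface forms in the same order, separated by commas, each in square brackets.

/gufhitzi/:
  Rule 1 Final Vowel Lowering: [gufhitzi] → [gufhitze]
  Rule 2 Medial Vowel Deletion: [gufhitze] → [gfhtze]
  Rule 3 Voicing Between Vowels: no change — [gfhtze]
  Rule 4 Final Obstruent Devoicing: no change — [gfhtze]
  Rule 5 Degemination: no change — [gfhtze]
/yusovuni/:
  Rule 1 Final Vowel Lowering: [yusovuni] → [yusovune]
  Rule 2 Medial Vowel Deletion: [yusovune] → [ysovne]
  Rule 3 Voicing Between Vowels: no change — [ysovne]
  Rule 4 Final Obstruent Devoicing: no change — [ysovne]
  Rule 5 Degemination: no change — [ysovne]
/ebokiroz/:
  Rule 1 Final Vowel Lowering: no change — [ebokiroz]
  Rule 2 Medial Vowel Deletion: [ebokiroz] → [ebokroz]
  Rule 3 Voicing Between Vowels: no change — [ebokroz]
  Rule 4 Final Obstruent Devoicing: [ebokroz] → [ebokros]
  Rule 5 Degemination: no change — [ebokros]

[gfhtze], [ysovne], [ebokros]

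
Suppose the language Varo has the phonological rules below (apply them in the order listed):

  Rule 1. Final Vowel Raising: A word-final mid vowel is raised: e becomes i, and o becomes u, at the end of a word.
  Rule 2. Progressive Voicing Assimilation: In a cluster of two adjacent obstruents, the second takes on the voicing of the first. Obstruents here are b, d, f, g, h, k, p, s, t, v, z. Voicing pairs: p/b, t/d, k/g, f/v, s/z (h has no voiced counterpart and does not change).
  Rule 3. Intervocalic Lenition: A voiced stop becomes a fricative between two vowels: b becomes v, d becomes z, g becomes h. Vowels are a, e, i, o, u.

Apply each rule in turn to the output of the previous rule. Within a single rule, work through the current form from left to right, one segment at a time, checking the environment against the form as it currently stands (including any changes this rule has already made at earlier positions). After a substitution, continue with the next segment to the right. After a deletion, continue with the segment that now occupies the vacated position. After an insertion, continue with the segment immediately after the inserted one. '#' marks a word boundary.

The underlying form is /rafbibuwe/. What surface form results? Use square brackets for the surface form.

[rafpivuwi]

Rule 1 Final Vowel Raising: [rafbibuwe] → [rafbibuwi]
Rule 2 Progressive Voicing Assimilation: [rafbibuwi] → [rafpibuwi]
Rule 3 Intervocalic Lenition: [rafpibuwi] → [rafpivuwi]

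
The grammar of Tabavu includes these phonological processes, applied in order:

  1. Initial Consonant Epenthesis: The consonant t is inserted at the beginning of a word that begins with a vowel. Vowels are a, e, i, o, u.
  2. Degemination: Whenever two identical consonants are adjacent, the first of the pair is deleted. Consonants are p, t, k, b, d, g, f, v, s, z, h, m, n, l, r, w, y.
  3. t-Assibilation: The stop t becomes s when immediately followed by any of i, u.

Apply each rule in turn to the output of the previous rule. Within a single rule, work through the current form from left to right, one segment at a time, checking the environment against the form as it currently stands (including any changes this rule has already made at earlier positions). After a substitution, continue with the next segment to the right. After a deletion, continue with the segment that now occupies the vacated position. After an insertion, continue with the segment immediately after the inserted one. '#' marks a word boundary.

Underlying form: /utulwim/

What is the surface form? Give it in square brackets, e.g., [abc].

1 Initial Consonant Epenthesis: [utulwim] → [tutulwim]
2 Degemination: no change — [tutulwim]
3 t-Assibilation: [tutulwim] → [susulwim]

[susulwim]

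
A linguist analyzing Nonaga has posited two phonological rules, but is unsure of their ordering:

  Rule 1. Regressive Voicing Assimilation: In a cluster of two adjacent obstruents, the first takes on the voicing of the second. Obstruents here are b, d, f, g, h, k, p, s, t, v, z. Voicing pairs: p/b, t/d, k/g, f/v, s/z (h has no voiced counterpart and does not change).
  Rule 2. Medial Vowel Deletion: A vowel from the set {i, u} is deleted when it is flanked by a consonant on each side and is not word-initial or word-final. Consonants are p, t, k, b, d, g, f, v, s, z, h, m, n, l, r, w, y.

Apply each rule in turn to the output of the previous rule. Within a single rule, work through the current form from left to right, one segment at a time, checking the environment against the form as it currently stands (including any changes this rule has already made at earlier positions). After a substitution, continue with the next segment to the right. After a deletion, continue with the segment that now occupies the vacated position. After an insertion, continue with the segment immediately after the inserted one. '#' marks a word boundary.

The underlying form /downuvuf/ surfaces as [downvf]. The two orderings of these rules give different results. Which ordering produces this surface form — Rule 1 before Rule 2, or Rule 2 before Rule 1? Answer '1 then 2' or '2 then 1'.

1 then 2

Order 1 then 2:
  1 Regressive Voicing Assimilation: no change — [downuvuf]
  2 Medial Vowel Deletion: [downuvuf] → [downvf]
  result: [downvf]
Order 2 then 1:
  2 Medial Vowel Deletion: [downuvuf] → [downvf]
  1 Regressive Voicing Assimilation: [downvf] → [downff]
  result: [downff]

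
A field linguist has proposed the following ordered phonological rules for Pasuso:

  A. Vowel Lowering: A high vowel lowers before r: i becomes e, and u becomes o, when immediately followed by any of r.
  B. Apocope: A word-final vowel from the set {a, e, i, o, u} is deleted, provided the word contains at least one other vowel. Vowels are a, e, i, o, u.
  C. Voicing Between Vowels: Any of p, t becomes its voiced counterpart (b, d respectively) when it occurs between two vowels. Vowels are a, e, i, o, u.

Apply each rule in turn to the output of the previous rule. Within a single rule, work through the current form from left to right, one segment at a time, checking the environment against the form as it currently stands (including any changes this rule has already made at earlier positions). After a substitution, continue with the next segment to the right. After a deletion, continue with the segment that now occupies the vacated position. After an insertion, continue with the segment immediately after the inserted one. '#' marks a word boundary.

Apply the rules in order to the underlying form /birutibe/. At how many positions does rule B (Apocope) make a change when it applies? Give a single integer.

1

A Vowel Lowering: [birutibe] → [berutibe]
B Apocope: [berutibe] → [berutib]
C Voicing Between Vowels: [berutib] → [berudib]
Rule B changed 1 position(s).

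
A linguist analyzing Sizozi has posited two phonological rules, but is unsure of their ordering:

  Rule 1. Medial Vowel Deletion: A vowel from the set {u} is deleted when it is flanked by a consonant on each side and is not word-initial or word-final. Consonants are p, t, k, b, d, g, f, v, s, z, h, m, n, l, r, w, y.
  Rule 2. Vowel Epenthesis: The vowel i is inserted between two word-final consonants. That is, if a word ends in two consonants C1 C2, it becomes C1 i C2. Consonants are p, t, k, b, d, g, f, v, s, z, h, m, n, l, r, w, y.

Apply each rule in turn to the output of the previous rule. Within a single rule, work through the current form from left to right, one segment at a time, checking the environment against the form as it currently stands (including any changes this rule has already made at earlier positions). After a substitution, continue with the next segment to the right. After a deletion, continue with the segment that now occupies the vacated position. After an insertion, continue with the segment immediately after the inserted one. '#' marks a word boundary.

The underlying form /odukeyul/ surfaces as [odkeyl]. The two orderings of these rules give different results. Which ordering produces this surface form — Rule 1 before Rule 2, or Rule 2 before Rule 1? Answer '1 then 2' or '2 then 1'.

Order 1 then 2:
  1 Medial Vowel Deletion: [odukeyul] → [odkeyl]
  2 Vowel Epenthesis: [odkeyl] → [odkeyil]
  result: [odkeyil]
Order 2 then 1:
  2 Vowel Epenthesis: no change — [odukeyul]
  1 Medial Vowel Deletion: [odukeyul] → [odkeyl]
  result: [odkeyl]

2 then 1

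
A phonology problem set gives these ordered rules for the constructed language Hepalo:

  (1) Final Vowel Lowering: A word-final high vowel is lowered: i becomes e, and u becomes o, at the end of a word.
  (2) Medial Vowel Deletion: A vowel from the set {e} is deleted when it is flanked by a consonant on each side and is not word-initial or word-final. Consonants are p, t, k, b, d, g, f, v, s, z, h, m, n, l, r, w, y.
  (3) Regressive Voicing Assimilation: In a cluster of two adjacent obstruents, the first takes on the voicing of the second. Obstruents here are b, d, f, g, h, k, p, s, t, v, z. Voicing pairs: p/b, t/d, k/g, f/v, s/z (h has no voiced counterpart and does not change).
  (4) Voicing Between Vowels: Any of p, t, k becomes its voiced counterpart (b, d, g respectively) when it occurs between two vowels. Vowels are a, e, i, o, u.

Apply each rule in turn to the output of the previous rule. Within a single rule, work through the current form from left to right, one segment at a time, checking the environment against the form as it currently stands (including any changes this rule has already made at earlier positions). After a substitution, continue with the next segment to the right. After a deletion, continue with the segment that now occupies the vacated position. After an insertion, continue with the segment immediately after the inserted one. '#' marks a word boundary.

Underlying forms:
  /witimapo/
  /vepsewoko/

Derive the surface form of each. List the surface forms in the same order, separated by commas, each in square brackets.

[widimabo], [fpswogo]

/witimapo/:
  (1) Final Vowel Lowering: no change — [witimapo]
  (2) Medial Vowel Deletion: no change — [witimapo]
  (3) Regressive Voicing Assimilation: no change — [witimapo]
  (4) Voicing Between Vowels: [witimapo] → [widimabo]
/vepsewoko/:
  (1) Final Vowel Lowering: no change — [vepsewoko]
  (2) Medial Vowel Deletion: [vepsewoko] → [vpswoko]
  (3) Regressive Voicing Assimilation: [vpswoko] → [fpswoko]
  (4) Voicing Between Vowels: [fpswoko] → [fpswogo]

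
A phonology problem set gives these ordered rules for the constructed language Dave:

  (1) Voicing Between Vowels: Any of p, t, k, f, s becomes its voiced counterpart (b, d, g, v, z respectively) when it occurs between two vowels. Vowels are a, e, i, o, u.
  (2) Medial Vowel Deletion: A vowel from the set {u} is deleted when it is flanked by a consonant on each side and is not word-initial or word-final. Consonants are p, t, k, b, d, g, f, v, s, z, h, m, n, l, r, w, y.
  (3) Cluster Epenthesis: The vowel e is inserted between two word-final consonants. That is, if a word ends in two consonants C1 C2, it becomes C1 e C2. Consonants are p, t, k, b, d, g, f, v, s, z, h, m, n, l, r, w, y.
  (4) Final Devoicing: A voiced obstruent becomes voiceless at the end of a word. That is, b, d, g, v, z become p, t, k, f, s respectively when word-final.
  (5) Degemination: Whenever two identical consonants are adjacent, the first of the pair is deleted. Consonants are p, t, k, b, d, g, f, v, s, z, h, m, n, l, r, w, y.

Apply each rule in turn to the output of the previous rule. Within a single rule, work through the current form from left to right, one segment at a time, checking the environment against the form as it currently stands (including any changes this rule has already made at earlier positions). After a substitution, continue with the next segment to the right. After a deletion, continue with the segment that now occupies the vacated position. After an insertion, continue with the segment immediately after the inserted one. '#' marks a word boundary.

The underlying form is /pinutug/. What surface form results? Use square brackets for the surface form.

(1) Voicing Between Vowels: [pinutug] → [pinudug]
(2) Medial Vowel Deletion: [pinudug] → [pindg]
(3) Cluster Epenthesis: [pindg] → [pindeg]
(4) Final Devoicing: [pindeg] → [pindek]
(5) Degemination: no change — [pindek]

[pindek]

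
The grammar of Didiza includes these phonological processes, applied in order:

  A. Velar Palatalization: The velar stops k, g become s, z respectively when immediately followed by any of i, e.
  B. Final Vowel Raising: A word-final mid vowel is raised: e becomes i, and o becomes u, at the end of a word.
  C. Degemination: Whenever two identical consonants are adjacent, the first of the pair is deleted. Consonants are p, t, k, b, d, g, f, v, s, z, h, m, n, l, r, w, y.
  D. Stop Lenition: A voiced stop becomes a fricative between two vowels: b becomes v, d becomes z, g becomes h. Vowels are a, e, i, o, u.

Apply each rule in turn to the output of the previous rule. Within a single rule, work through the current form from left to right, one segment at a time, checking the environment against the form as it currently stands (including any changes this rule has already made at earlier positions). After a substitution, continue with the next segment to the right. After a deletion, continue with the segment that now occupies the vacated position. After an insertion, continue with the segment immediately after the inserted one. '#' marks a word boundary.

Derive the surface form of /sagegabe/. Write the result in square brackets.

[sazehavi]

A Velar Palatalization: [sagegabe] → [sazegabe]
B Final Vowel Raising: [sazegabe] → [sazegabi]
C Degemination: no change — [sazegabi]
D Stop Lenition: [sazegabi] → [sazehavi]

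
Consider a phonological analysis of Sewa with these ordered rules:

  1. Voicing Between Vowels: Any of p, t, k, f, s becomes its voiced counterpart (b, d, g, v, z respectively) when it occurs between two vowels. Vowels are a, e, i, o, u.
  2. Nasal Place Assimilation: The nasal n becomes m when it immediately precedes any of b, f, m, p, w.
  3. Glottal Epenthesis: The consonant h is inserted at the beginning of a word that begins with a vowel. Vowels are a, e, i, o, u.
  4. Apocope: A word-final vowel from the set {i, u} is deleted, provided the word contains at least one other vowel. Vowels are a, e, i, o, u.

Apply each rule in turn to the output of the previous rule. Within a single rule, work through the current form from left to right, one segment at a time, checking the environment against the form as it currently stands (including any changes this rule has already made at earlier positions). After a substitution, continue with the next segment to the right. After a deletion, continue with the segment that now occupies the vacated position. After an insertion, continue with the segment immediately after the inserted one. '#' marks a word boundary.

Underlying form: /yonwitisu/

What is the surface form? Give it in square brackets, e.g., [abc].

1 Voicing Between Vowels: [yonwitisu] → [yonwidizu]
2 Nasal Place Assimilation: [yonwidizu] → [yomwidizu]
3 Glottal Epenthesis: no change — [yomwidizu]
4 Apocope: [yomwidizu] → [yomwidiz]

[yomwidiz]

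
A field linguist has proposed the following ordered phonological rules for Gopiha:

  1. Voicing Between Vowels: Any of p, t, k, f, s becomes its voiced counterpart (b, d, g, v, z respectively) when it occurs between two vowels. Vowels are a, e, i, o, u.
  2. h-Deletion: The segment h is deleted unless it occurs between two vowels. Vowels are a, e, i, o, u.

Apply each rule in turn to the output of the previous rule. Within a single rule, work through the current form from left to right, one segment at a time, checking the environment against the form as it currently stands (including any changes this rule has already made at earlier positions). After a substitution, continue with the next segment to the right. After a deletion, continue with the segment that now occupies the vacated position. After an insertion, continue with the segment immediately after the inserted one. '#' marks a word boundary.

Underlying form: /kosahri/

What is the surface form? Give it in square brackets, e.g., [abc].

1 Voicing Between Vowels: [kosahri] → [kozahri]
2 h-Deletion: [kozahri] → [kozari]

[kozari]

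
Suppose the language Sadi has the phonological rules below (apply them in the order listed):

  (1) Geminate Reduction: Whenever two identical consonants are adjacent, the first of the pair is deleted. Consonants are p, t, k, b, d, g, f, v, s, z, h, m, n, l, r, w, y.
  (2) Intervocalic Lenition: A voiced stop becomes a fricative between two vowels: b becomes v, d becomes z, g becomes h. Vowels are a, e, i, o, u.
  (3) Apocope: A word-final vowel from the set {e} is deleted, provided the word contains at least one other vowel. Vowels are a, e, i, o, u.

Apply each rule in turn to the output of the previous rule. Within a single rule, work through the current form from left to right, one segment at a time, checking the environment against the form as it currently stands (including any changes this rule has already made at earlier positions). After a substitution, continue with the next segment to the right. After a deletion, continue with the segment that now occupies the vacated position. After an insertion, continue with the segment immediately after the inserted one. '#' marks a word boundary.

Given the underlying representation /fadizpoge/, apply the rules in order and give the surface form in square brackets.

(1) Geminate Reduction: no change — [fadizpoge]
(2) Intervocalic Lenition: [fadizpoge] → [fazizpohe]
(3) Apocope: [fazizpohe] → [fazizpoh]

[fazizpoh]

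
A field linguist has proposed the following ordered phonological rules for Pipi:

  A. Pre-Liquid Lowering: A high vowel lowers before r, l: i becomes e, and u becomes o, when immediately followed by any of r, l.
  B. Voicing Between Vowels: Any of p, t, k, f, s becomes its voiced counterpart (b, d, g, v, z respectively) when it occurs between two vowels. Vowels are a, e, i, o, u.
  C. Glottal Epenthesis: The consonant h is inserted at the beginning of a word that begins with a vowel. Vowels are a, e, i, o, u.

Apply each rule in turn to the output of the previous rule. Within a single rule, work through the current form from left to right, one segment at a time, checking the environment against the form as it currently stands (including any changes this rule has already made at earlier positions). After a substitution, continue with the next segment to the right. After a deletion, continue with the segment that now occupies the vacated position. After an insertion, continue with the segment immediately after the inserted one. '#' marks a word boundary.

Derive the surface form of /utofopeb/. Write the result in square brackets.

[hudovobeb]

A Pre-Liquid Lowering: no change — [utofopeb]
B Voicing Between Vowels: [utofopeb] → [udovobeb]
C Glottal Epenthesis: [udovobeb] → [hudovobeb]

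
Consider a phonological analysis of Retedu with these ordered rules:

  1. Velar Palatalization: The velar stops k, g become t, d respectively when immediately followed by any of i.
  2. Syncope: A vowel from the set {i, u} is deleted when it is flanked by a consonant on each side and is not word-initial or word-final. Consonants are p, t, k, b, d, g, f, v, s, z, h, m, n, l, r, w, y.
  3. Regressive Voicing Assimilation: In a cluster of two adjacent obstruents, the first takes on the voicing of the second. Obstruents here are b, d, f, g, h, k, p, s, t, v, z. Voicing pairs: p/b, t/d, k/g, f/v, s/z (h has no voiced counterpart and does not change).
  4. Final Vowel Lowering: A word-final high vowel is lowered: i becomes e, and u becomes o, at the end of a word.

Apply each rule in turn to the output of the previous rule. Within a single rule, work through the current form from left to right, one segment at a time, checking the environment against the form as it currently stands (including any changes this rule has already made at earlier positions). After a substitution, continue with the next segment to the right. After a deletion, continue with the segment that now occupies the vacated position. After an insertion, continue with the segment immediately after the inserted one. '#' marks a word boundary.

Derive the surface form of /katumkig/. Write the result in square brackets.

1 Velar Palatalization: [katumkig] → [katumtig]
2 Syncope: [katumtig] → [katmtg]
3 Regressive Voicing Assimilation: [katmtg] → [katmdg]
4 Final Vowel Lowering: no change — [katmdg]

[katmdg]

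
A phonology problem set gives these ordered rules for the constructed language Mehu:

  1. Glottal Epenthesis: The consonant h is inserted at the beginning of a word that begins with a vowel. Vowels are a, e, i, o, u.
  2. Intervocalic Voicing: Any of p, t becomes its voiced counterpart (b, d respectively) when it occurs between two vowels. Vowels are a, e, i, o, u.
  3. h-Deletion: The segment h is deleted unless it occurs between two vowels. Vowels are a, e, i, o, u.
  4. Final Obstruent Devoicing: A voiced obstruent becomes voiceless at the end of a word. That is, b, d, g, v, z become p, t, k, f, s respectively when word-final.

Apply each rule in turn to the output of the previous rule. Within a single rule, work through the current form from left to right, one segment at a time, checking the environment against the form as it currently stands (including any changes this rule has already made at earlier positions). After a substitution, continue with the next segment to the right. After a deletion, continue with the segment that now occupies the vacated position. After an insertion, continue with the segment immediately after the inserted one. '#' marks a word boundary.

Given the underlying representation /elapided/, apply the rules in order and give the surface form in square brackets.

[elabidet]

1 Glottal Epenthesis: [elapided] → [helapided]
2 Intervocalic Voicing: [helapided] → [helabided]
3 h-Deletion: [helabided] → [elabided]
4 Final Obstruent Devoicing: [elabided] → [elabidet]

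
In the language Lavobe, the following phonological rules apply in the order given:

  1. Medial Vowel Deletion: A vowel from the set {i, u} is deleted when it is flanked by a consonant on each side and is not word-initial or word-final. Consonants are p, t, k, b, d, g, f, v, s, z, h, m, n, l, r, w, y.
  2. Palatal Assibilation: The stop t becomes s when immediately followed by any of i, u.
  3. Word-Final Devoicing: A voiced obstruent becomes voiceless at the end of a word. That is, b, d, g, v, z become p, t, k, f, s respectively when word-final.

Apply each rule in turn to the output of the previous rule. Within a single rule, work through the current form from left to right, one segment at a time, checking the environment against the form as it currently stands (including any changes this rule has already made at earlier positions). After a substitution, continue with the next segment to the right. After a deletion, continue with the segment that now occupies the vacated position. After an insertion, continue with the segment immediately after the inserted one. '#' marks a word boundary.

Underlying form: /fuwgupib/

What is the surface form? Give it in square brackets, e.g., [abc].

[fwgpp]

1 Medial Vowel Deletion: [fuwgupib] → [fwgpb]
2 Palatal Assibilation: no change — [fwgpb]
3 Word-Final Devoicing: [fwgpb] → [fwgpp]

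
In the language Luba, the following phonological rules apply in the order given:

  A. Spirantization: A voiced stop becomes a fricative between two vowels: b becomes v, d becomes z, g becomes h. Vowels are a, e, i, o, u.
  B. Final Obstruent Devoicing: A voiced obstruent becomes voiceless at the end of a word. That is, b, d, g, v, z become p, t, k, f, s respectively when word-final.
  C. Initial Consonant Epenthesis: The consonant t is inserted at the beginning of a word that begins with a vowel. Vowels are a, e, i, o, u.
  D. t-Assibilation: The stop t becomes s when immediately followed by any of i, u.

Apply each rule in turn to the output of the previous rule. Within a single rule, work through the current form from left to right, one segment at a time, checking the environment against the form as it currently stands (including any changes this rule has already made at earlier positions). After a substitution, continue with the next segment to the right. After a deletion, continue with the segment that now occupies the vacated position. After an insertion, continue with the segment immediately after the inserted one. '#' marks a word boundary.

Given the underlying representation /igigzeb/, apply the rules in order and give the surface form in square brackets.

A Spirantization: [igigzeb] → [ihigzeb]
B Final Obstruent Devoicing: [ihigzeb] → [ihigzep]
C Initial Consonant Epenthesis: [ihigzep] → [tihigzep]
D t-Assibilation: [tihigzep] → [sihigzep]

[sihigzep]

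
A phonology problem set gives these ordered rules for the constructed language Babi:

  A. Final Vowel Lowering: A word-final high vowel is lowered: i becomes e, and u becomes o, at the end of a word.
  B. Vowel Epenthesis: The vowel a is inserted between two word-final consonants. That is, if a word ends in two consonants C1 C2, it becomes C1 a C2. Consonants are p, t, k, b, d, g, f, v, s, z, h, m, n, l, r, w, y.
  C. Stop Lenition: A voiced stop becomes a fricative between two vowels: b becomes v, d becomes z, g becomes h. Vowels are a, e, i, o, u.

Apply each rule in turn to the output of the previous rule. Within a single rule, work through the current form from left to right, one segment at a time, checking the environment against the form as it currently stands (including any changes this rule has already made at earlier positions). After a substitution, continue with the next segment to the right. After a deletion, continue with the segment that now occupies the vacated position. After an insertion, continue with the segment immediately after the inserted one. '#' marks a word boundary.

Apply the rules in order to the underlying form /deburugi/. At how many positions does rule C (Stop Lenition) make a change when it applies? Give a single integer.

2

A Final Vowel Lowering: [deburugi] → [deburuge]
B Vowel Epenthesis: no change — [deburuge]
C Stop Lenition: [deburuge] → [devuruhe]
Rule C changed 2 position(s).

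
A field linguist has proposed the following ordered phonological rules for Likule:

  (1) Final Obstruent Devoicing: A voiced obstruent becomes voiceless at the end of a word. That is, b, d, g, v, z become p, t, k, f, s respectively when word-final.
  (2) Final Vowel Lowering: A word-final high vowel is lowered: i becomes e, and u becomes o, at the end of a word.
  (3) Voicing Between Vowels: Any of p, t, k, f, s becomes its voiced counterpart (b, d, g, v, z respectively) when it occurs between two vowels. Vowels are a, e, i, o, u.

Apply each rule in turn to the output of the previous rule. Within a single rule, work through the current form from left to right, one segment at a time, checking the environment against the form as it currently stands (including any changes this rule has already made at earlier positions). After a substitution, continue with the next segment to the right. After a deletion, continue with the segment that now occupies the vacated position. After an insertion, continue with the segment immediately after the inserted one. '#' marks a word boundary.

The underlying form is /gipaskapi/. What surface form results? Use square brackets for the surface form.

(1) Final Obstruent Devoicing: no change — [gipaskapi]
(2) Final Vowel Lowering: [gipaskapi] → [gipaskape]
(3) Voicing Between Vowels: [gipaskape] → [gibaskabe]

[gibaskabe]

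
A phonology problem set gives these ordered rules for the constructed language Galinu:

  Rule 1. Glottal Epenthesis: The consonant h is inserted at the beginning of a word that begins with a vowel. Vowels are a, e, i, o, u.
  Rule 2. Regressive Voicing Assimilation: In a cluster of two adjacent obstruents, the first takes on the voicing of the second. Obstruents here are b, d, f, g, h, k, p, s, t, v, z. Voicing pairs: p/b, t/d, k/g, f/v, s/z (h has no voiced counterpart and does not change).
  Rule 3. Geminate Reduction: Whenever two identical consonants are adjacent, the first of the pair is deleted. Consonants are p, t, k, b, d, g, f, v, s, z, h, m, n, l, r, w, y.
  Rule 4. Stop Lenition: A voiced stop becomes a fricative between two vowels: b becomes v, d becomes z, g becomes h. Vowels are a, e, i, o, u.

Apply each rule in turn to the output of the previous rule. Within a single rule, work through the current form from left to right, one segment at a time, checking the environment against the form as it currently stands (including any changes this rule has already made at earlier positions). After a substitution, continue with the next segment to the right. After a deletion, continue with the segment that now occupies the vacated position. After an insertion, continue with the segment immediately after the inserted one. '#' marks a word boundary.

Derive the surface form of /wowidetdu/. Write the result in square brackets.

[wowizezu]

Rule 1 Glottal Epenthesis: no change — [wowidetdu]
Rule 2 Regressive Voicing Assimilation: [wowidetdu] → [wowideddu]
Rule 3 Geminate Reduction: [wowideddu] → [wowidedu]
Rule 4 Stop Lenition: [wowidedu] → [wowizezu]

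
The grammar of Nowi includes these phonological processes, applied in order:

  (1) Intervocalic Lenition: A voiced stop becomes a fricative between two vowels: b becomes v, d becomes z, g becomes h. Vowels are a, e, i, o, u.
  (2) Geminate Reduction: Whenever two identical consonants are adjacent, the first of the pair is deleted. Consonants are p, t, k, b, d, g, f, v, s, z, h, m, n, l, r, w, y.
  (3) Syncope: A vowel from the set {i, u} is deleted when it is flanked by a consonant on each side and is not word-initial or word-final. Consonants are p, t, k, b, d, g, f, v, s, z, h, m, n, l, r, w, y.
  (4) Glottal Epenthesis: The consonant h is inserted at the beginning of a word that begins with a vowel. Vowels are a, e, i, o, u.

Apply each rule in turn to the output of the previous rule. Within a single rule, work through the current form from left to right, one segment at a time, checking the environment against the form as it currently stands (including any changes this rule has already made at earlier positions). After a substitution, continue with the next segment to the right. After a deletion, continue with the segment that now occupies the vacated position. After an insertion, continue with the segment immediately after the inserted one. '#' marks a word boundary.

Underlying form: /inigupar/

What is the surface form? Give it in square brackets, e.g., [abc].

(1) Intervocalic Lenition: [inigupar] → [inihupar]
(2) Geminate Reduction: no change — [inihupar]
(3) Syncope: [inihupar] → [inhpar]
(4) Glottal Epenthesis: [inhpar] → [hinhpar]

[hinhpar]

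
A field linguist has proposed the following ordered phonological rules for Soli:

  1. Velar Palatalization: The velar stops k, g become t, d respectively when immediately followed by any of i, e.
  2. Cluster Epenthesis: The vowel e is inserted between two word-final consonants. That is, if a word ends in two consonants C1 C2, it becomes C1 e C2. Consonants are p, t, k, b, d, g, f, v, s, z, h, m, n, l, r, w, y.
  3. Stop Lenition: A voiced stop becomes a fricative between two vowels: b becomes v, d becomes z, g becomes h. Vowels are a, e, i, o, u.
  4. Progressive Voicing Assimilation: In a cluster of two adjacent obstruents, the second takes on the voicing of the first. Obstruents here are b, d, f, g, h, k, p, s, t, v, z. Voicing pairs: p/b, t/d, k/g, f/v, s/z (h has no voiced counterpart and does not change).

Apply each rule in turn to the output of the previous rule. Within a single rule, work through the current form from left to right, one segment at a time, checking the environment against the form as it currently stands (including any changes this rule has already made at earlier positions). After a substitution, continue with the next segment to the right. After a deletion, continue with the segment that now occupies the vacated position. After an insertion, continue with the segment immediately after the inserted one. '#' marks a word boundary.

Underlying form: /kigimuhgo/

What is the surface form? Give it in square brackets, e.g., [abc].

[tizimuhko]

1 Velar Palatalization: [kigimuhgo] → [tidimuhgo]
2 Cluster Epenthesis: no change — [tidimuhgo]
3 Stop Lenition: [tidimuhgo] → [tizimuhgo]
4 Progressive Voicing Assimilation: [tizimuhgo] → [tizimuhko]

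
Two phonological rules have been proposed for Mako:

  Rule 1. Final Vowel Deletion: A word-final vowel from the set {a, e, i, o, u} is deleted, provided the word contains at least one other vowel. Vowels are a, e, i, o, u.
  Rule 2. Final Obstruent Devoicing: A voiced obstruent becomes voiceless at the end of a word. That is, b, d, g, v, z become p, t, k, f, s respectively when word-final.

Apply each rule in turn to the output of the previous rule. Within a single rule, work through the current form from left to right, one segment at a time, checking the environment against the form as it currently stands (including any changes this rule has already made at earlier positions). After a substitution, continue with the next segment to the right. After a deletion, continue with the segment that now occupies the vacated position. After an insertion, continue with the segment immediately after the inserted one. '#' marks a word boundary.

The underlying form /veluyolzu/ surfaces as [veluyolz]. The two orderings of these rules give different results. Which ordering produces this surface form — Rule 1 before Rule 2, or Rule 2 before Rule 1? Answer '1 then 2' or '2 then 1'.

2 then 1

Order 1 then 2:
  1 Final Vowel Deletion: [veluyolzu] → [veluyolz]
  2 Final Obstruent Devoicing: [veluyolz] → [veluyols]
  result: [veluyols]
Order 2 then 1:
  2 Final Obstruent Devoicing: no change — [veluyolzu]
  1 Final Vowel Deletion: [veluyolzu] → [veluyolz]
  result: [veluyolz]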